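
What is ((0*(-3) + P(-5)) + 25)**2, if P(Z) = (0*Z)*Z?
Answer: 625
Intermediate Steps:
P(Z) = 0 (P(Z) = 0*Z = 0)
((0*(-3) + P(-5)) + 25)**2 = ((0*(-3) + 0) + 25)**2 = ((0 + 0) + 25)**2 = (0 + 25)**2 = 25**2 = 625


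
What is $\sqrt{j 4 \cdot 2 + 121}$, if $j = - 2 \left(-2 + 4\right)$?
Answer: $\sqrt{89} \approx 9.434$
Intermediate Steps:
$j = -4$ ($j = \left(-2\right) 2 = -4$)
$\sqrt{j 4 \cdot 2 + 121} = \sqrt{\left(-4\right) 4 \cdot 2 + 121} = \sqrt{\left(-16\right) 2 + 121} = \sqrt{-32 + 121} = \sqrt{89}$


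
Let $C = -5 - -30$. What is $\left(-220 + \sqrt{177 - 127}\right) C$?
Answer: $-5500 + 125 \sqrt{2} \approx -5323.2$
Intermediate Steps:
$C = 25$ ($C = -5 + 30 = 25$)
$\left(-220 + \sqrt{177 - 127}\right) C = \left(-220 + \sqrt{177 - 127}\right) 25 = \left(-220 + \sqrt{50}\right) 25 = \left(-220 + 5 \sqrt{2}\right) 25 = -5500 + 125 \sqrt{2}$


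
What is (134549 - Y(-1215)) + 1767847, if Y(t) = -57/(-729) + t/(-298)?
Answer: 137759803037/72414 ≈ 1.9024e+6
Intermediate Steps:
Y(t) = 19/243 - t/298 (Y(t) = -57*(-1/729) + t*(-1/298) = 19/243 - t/298)
(134549 - Y(-1215)) + 1767847 = (134549 - (19/243 - 1/298*(-1215))) + 1767847 = (134549 - (19/243 + 1215/298)) + 1767847 = (134549 - 1*300907/72414) + 1767847 = (134549 - 300907/72414) + 1767847 = 9742930379/72414 + 1767847 = 137759803037/72414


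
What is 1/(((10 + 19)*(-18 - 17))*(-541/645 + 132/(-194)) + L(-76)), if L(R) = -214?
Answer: 12513/16616759 ≈ 0.00075303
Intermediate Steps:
1/(((10 + 19)*(-18 - 17))*(-541/645 + 132/(-194)) + L(-76)) = 1/(((10 + 19)*(-18 - 17))*(-541/645 + 132/(-194)) - 214) = 1/((29*(-35))*(-541*1/645 + 132*(-1/194)) - 214) = 1/(-1015*(-541/645 - 66/97) - 214) = 1/(-1015*(-95047/62565) - 214) = 1/(19294541/12513 - 214) = 1/(16616759/12513) = 12513/16616759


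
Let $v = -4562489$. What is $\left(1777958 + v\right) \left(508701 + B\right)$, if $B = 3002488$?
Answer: $-9777014617359$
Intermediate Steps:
$\left(1777958 + v\right) \left(508701 + B\right) = \left(1777958 - 4562489\right) \left(508701 + 3002488\right) = \left(-2784531\right) 3511189 = -9777014617359$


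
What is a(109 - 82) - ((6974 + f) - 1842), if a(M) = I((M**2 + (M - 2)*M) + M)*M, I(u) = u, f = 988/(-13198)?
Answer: 221099989/6599 ≈ 33505.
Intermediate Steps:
f = -494/6599 (f = 988*(-1/13198) = -494/6599 ≈ -0.074860)
a(M) = M*(M + M**2 + M*(-2 + M)) (a(M) = ((M**2 + (M - 2)*M) + M)*M = ((M**2 + (-2 + M)*M) + M)*M = ((M**2 + M*(-2 + M)) + M)*M = (M + M**2 + M*(-2 + M))*M = M*(M + M**2 + M*(-2 + M)))
a(109 - 82) - ((6974 + f) - 1842) = (109 - 82)**2*(-1 + 2*(109 - 82)) - ((6974 - 494/6599) - 1842) = 27**2*(-1 + 2*27) - (46020932/6599 - 1842) = 729*(-1 + 54) - 1*33865574/6599 = 729*53 - 33865574/6599 = 38637 - 33865574/6599 = 221099989/6599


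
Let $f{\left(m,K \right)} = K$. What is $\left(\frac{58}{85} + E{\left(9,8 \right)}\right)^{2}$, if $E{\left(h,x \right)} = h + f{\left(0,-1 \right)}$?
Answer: $\frac{544644}{7225} \approx 75.383$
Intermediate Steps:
$E{\left(h,x \right)} = -1 + h$ ($E{\left(h,x \right)} = h - 1 = -1 + h$)
$\left(\frac{58}{85} + E{\left(9,8 \right)}\right)^{2} = \left(\frac{58}{85} + \left(-1 + 9\right)\right)^{2} = \left(58 \cdot \frac{1}{85} + 8\right)^{2} = \left(\frac{58}{85} + 8\right)^{2} = \left(\frac{738}{85}\right)^{2} = \frac{544644}{7225}$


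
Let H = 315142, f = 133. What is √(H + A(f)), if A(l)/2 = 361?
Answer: 6*√8774 ≈ 562.02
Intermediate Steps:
A(l) = 722 (A(l) = 2*361 = 722)
√(H + A(f)) = √(315142 + 722) = √315864 = 6*√8774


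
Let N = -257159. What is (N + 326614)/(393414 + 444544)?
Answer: 69455/837958 ≈ 0.082886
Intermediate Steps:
(N + 326614)/(393414 + 444544) = (-257159 + 326614)/(393414 + 444544) = 69455/837958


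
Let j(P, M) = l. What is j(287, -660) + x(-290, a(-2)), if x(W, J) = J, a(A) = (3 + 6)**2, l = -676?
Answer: -595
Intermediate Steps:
a(A) = 81 (a(A) = 9**2 = 81)
j(P, M) = -676
j(287, -660) + x(-290, a(-2)) = -676 + 81 = -595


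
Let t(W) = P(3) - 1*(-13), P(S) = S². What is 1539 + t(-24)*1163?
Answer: 27125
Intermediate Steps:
t(W) = 22 (t(W) = 3² - 1*(-13) = 9 + 13 = 22)
1539 + t(-24)*1163 = 1539 + 22*1163 = 1539 + 25586 = 27125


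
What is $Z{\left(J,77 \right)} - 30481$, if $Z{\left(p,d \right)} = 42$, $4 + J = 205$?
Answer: $-30439$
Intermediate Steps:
$J = 201$ ($J = -4 + 205 = 201$)
$Z{\left(J,77 \right)} - 30481 = 42 - 30481 = -30439$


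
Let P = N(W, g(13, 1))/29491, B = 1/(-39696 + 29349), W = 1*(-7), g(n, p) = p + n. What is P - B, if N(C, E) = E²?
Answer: 293929/43591911 ≈ 0.0067427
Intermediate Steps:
g(n, p) = n + p
W = -7
B = -1/10347 (B = 1/(-10347) = -1/10347 ≈ -9.6646e-5)
P = 28/4213 (P = (13 + 1)²/29491 = 14²*(1/29491) = 196*(1/29491) = 28/4213 ≈ 0.0066461)
P - B = 28/4213 - 1*(-1/10347) = 28/4213 + 1/10347 = 293929/43591911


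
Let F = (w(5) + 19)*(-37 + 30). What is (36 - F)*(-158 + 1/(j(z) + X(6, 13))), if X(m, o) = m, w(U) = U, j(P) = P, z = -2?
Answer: -32181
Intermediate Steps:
F = -168 (F = (5 + 19)*(-37 + 30) = 24*(-7) = -168)
(36 - F)*(-158 + 1/(j(z) + X(6, 13))) = (36 - 1*(-168))*(-158 + 1/(-2 + 6)) = (36 + 168)*(-158 + 1/4) = 204*(-158 + 1/4) = 204*(-631/4) = -32181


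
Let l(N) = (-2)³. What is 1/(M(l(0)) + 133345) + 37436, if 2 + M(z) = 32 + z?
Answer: 4992727013/133367 ≈ 37436.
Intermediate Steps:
l(N) = -8
M(z) = 30 + z (M(z) = -2 + (32 + z) = 30 + z)
1/(M(l(0)) + 133345) + 37436 = 1/((30 - 8) + 133345) + 37436 = 1/(22 + 133345) + 37436 = 1/133367 + 37436 = 4992727013/133367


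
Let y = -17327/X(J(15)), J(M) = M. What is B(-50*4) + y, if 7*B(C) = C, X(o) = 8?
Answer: -122889/56 ≈ -2194.4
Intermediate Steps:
y = -17327/8 ≈ -2165.9
B(C) = C/7
B(-50*4) + y = (-50*4)/7 - 17327/8 = (⅐)*(-200) - 17327/8 = -200/7 - 17327/8 = -122889/56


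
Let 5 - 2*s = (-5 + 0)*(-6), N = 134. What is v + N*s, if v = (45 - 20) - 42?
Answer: -1692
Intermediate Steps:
s = -25/2 (s = 5/2 - (-5 + 0)*(-6)/2 = 5/2 - (-5)*(-6)/2 = 5/2 - ½*30 = 5/2 - 15 = -25/2 ≈ -12.500)
v = -17 (v = 25 - 42 = -17)
v + N*s = -17 + 134*(-25/2) = -17 - 1675 = -1692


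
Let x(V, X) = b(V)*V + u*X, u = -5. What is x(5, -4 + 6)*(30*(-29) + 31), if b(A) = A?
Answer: -12585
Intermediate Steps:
x(V, X) = V² - 5*X (x(V, X) = V*V - 5*X = V² - 5*X)
x(5, -4 + 6)*(30*(-29) + 31) = (5² - 5*(-4 + 6))*(30*(-29) + 31) = (25 - 5*2)*(-870 + 31) = (25 - 10)*(-839) = 15*(-839) = -12585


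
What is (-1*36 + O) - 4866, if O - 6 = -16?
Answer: -4912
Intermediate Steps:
O = -10 (O = 6 - 16 = -10)
(-1*36 + O) - 4866 = (-1*36 - 10) - 4866 = (-36 - 10) - 4866 = -46 - 4866 = -4912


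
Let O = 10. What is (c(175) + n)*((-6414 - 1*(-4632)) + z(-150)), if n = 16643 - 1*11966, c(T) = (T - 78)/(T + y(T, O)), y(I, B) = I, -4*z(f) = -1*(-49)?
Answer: -11749086319/1400 ≈ -8.3922e+6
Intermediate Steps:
z(f) = -49/4 (z(f) = -(-1)*(-49)/4 = -¼*49 = -49/4)
c(T) = (-78 + T)/(2*T) (c(T) = (T - 78)/(T + T) = (-78 + T)/((2*T)) = (-78 + T)*(1/(2*T)) = (-78 + T)/(2*T))
n = 4677 (n = 16643 - 11966 = 4677)
(c(175) + n)*((-6414 - 1*(-4632)) + z(-150)) = ((½)*(-78 + 175)/175 + 4677)*((-6414 - 1*(-4632)) - 49/4) = ((½)*(1/175)*97 + 4677)*((-6414 + 4632) - 49/4) = (97/350 + 4677)*(-1782 - 49/4) = (1637047/350)*(-7177/4) = -11749086319/1400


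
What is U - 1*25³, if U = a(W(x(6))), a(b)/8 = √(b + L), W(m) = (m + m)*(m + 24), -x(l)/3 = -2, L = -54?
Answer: -15625 + 24*√34 ≈ -15485.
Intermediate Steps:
x(l) = 6 (x(l) = -3*(-2) = 6)
W(m) = 2*m*(24 + m) (W(m) = (2*m)*(24 + m) = 2*m*(24 + m))
a(b) = 8*√(-54 + b) (a(b) = 8*√(b - 54) = 8*√(-54 + b))
U = 24*√34 (U = 8*√(-54 + 2*6*(24 + 6)) = 8*√(-54 + 2*6*30) = 8*√(-54 + 360) = 8*√306 = 8*(3*√34) = 24*√34 ≈ 139.94)
U - 1*25³ = 24*√34 - 1*25³ = 24*√34 - 1*15625 = 24*√34 - 15625 = -15625 + 24*√34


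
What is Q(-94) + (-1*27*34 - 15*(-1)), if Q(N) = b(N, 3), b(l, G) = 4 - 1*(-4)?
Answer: -895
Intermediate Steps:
b(l, G) = 8 (b(l, G) = 4 + 4 = 8)
Q(N) = 8
Q(-94) + (-1*27*34 - 15*(-1)) = 8 + (-1*27*34 - 15*(-1)) = 8 + (-27*34 + 15) = 8 + (-918 + 15) = 8 - 903 = -895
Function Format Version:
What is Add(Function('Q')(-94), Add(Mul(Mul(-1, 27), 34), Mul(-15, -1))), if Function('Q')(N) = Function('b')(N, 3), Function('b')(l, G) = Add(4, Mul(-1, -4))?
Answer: -895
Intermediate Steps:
Function('b')(l, G) = 8 (Function('b')(l, G) = Add(4, 4) = 8)
Function('Q')(N) = 8
Add(Function('Q')(-94), Add(Mul(Mul(-1, 27), 34), Mul(-15, -1))) = Add(8, Add(Mul(Mul(-1, 27), 34), Mul(-15, -1))) = Add(8, Add(Mul(-27, 34), 15)) = Add(8, Add(-918, 15)) = Add(8, -903) = -895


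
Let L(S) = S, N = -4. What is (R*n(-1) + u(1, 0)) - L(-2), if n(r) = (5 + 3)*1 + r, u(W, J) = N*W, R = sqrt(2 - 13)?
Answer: -2 + 7*I*sqrt(11) ≈ -2.0 + 23.216*I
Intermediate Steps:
R = I*sqrt(11) (R = sqrt(-11) = I*sqrt(11) ≈ 3.3166*I)
u(W, J) = -4*W
n(r) = 8 + r (n(r) = 8*1 + r = 8 + r)
(R*n(-1) + u(1, 0)) - L(-2) = ((I*sqrt(11))*(8 - 1) - 4*1) - 1*(-2) = ((I*sqrt(11))*7 - 4) + 2 = (7*I*sqrt(11) - 4) + 2 = (-4 + 7*I*sqrt(11)) + 2 = -2 + 7*I*sqrt(11)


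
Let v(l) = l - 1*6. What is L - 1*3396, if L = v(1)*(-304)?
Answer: -1876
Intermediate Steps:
v(l) = -6 + l (v(l) = l - 6 = -6 + l)
L = 1520 (L = (-6 + 1)*(-304) = -5*(-304) = 1520)
L - 1*3396 = 1520 - 1*3396 = 1520 - 3396 = -1876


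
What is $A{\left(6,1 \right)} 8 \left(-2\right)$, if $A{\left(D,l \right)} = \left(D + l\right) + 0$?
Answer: $-112$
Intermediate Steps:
$A{\left(D,l \right)} = D + l$
$A{\left(6,1 \right)} 8 \left(-2\right) = \left(6 + 1\right) 8 \left(-2\right) = 7 \cdot 8 \left(-2\right) = 56 \left(-2\right) = -112$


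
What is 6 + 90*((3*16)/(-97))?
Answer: -3738/97 ≈ -38.536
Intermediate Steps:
6 + 90*((3*16)/(-97)) = 6 + 90*(48*(-1/97)) = 6 + 90*(-48/97) = 6 - 4320/97 = -3738/97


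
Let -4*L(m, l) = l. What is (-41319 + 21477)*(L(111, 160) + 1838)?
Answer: -35675916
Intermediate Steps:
L(m, l) = -l/4
(-41319 + 21477)*(L(111, 160) + 1838) = (-41319 + 21477)*(-1/4*160 + 1838) = -19842*(-40 + 1838) = -19842*1798 = -35675916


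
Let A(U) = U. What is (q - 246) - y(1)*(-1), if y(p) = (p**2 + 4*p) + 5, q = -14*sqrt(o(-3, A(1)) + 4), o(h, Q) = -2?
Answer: -236 - 14*sqrt(2) ≈ -255.80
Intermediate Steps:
q = -14*sqrt(2) (q = -14*sqrt(-2 + 4) = -14*sqrt(2) ≈ -19.799)
y(p) = 5 + p**2 + 4*p
(q - 246) - y(1)*(-1) = (-14*sqrt(2) - 246) - (5 + 1**2 + 4*1)*(-1) = (-246 - 14*sqrt(2)) - (5 + 1 + 4)*(-1) = (-246 - 14*sqrt(2)) - 1*10*(-1) = (-246 - 14*sqrt(2)) - 10*(-1) = (-246 - 14*sqrt(2)) + 10 = -236 - 14*sqrt(2)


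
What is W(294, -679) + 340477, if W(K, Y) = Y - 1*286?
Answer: 339512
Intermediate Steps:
W(K, Y) = -286 + Y (W(K, Y) = Y - 286 = -286 + Y)
W(294, -679) + 340477 = (-286 - 679) + 340477 = -965 + 340477 = 339512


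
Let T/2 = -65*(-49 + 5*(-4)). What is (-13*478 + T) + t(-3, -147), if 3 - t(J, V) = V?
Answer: 2906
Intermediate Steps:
T = 8970 (T = 2*(-65*(-49 + 5*(-4))) = 2*(-65*(-49 - 20)) = 2*(-65*(-69)) = 2*4485 = 8970)
t(J, V) = 3 - V
(-13*478 + T) + t(-3, -147) = (-13*478 + 8970) + (3 - 1*(-147)) = (-6214 + 8970) + (3 + 147) = 2756 + 150 = 2906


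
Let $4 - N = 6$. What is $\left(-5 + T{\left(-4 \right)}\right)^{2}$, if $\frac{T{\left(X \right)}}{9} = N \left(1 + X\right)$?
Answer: $2401$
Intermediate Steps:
$N = -2$ ($N = 4 - 6 = -2$)
$T{\left(X \right)} = -18 - 18 X$ ($T{\left(X \right)} = 9 \left(- 2 \left(1 + X\right)\right) = 9 \left(-2 - 2 X\right) = -18 - 18 X$)
$\left(-5 + T{\left(-4 \right)}\right)^{2} = \left(-5 - -54\right)^{2} = \left(-5 + \left(-18 + 72\right)\right)^{2} = \left(-5 + 54\right)^{2} = 49^{2} = 2401$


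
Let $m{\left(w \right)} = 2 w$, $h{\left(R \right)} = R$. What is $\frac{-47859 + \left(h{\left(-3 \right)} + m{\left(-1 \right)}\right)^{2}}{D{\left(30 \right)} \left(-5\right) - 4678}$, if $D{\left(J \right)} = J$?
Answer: $\frac{23917}{2414} \approx 9.9076$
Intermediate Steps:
$\frac{-47859 + \left(h{\left(-3 \right)} + m{\left(-1 \right)}\right)^{2}}{D{\left(30 \right)} \left(-5\right) - 4678} = \frac{-47859 + \left(-3 + 2 \left(-1\right)\right)^{2}}{30 \left(-5\right) - 4678} = \frac{-47859 + \left(-3 - 2\right)^{2}}{-150 - 4678} = \frac{-47859 + \left(-5\right)^{2}}{-4828} = \left(-47859 + 25\right) \left(- \frac{1}{4828}\right) = \left(-47834\right) \left(- \frac{1}{4828}\right) = \frac{23917}{2414}$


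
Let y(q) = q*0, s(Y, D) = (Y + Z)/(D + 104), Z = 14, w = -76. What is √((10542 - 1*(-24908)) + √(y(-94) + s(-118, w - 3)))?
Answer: √(886250 + 10*I*√26)/5 ≈ 188.28 + 0.0054164*I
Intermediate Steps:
s(Y, D) = (14 + Y)/(104 + D) (s(Y, D) = (Y + 14)/(D + 104) = (14 + Y)/(104 + D))
y(q) = 0
√((10542 - 1*(-24908)) + √(y(-94) + s(-118, w - 3))) = √((10542 - 1*(-24908)) + √(0 + (14 - 118)/(104 + (-76 - 3)))) = √((10542 + 24908) + √(0 - 104/(104 - 79))) = √(35450 + √(0 - 104/25)) = √(35450 + √(-104/25)) = √(35450 + 2*I*√26/5)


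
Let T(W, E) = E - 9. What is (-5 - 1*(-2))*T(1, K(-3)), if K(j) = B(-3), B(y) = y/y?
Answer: 24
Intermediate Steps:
B(y) = 1
K(j) = 1
T(W, E) = -9 + E
(-5 - 1*(-2))*T(1, K(-3)) = (-5 - 1*(-2))*(-9 + 1) = (-5 + 2)*(-8) = -3*(-8) = 24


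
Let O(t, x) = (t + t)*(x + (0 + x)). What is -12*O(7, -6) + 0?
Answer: 2016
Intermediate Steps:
O(t, x) = 4*t*x (O(t, x) = (2*t)*(x + x) = (2*t)*(2*x) = 4*t*x)
-12*O(7, -6) + 0 = -48*7*(-6) + 0 = -12*(-168) + 0 = 2016 + 0 = 2016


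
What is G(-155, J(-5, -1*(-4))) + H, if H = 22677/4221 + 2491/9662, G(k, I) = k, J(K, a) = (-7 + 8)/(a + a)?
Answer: -2030597375/13594434 ≈ -149.37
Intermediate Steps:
J(K, a) = 1/(2*a)
H = 76539895/13594434 (H = 22677*(1/4221) + 2491*(1/9662) = 7559/1407 + 2491/9662 = 76539895/13594434 ≈ 5.6302)
G(-155, J(-5, -1*(-4))) + H = -155 + 76539895/13594434 = -2030597375/13594434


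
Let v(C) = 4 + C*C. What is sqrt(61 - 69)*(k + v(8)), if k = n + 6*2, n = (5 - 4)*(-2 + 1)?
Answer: 158*I*sqrt(2) ≈ 223.45*I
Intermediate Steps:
n = -1 (n = 1*(-1) = -1)
v(C) = 4 + C**2
k = 11 (k = -1 + 6*2 = -1 + 12 = 11)
sqrt(61 - 69)*(k + v(8)) = sqrt(61 - 69)*(11 + (4 + 8**2)) = sqrt(-8)*(11 + (4 + 64)) = (2*I*sqrt(2))*(11 + 68) = (2*I*sqrt(2))*79 = 158*I*sqrt(2)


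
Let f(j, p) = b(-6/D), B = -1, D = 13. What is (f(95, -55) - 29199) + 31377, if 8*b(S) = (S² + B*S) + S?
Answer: 736173/338 ≈ 2178.0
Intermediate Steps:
b(S) = S²/8 (b(S) = ((S² - S) + S)/8 = S²/8)
f(j, p) = 9/338 (f(j, p) = (-6/13)²/8 = (⅛)*(36/169) = 9/338)
(f(95, -55) - 29199) + 31377 = (9/338 - 29199) + 31377 = -9869253/338 + 31377 = 736173/338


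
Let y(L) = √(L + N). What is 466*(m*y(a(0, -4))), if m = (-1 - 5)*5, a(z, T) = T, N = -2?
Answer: -13980*I*√6 ≈ -34244.0*I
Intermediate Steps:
m = -30 (m = -6*5 = -30)
y(L) = √(-2 + L) (y(L) = √(L - 2) = √(-2 + L))
466*(m*y(a(0, -4))) = 466*(-30*√(-2 - 4)) = 466*(-30*I*√6) = -13980*I*√6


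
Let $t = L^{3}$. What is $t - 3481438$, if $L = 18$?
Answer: $-3475606$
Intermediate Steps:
$t = 5832$ ($t = 18^{3} = 5832$)
$t - 3481438 = 5832 - 3481438 = -3475606$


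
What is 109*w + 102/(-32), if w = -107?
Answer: -186659/16 ≈ -11666.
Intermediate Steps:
109*w + 102/(-32) = 109*(-107) + 102/(-32) = -11663 + 102*(-1/32) = -11663 - 51/16 = -186659/16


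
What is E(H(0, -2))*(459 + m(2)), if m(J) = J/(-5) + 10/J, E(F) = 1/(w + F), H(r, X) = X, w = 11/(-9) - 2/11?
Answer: -229482/1685 ≈ -136.19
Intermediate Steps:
w = -139/99 (w = 11*(-1/9) - 2*1/11 = -11/9 - 2/11 = -139/99 ≈ -1.4040)
E(F) = 1/(-139/99 + F)
m(J) = 10/J - J/5 (m(J) = J*(-1/5) + 10/J = -J/5 + 10/J = 10/J - J/5)
E(H(0, -2))*(459 + m(2)) = (99/(-139 + 99*(-2)))*(459 + (10/2 - 1/5*2)) = (99/(-139 - 198))*(459 + (10*(1/2) - 2/5)) = (99/(-337))*(459 + (5 - 2/5)) = (99*(-1/337))*(459 + 23/5) = -99/337*2318/5 = -229482/1685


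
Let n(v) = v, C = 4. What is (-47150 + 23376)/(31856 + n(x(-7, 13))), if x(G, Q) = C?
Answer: -11887/15930 ≈ -0.74620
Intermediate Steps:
x(G, Q) = 4
(-47150 + 23376)/(31856 + n(x(-7, 13))) = (-47150 + 23376)/(31856 + 4) = -23774/31860 = -23774*1/31860 = -11887/15930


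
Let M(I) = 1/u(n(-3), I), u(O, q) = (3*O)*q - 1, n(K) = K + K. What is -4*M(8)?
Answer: 4/145 ≈ 0.027586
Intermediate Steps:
n(K) = 2*K
u(O, q) = -1 + 3*O*q (u(O, q) = 3*O*q - 1 = -1 + 3*O*q)
M(I) = 1/(-1 - 18*I) (M(I) = 1/(-1 + 3*(2*(-3))*I) = 1/(-1 + 3*(-6)*I) = 1/(-1 - 18*I))
-4*M(8) = -(-4)/(1 + 18*8) = -(-4)/(1 + 144) = -(-4)/145 = -4*(-1/145) = 4/145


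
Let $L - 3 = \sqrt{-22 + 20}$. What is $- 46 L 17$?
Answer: $-2346 - 782 i \sqrt{2} \approx -2346.0 - 1105.9 i$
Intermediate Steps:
$L = 3 + i \sqrt{2}$ ($L = 3 + \sqrt{-22 + 20} = 3 + \sqrt{-2} = 3 + i \sqrt{2} \approx 3.0 + 1.4142 i$)
$- 46 L 17 = - 46 \left(3 + i \sqrt{2}\right) 17 = \left(-138 - 46 i \sqrt{2}\right) 17 = -2346 - 782 i \sqrt{2}$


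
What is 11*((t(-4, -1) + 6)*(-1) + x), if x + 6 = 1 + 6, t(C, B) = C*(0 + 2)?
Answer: 33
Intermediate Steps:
t(C, B) = 2*C (t(C, B) = C*2 = 2*C)
x = 1 (x = -6 + (1 + 6) = -6 + 7 = 1)
11*((t(-4, -1) + 6)*(-1) + x) = 11*((2*(-4) + 6)*(-1) + 1) = 11*((-8 + 6)*(-1) + 1) = 11*(-2*(-1) + 1) = 11*(2 + 1) = 11*3 = 33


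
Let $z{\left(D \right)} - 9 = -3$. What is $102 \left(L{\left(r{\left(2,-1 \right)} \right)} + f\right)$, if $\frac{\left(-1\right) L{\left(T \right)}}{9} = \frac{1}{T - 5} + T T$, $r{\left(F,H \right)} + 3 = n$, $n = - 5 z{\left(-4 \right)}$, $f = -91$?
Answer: $- \frac{19170237}{19} \approx -1.009 \cdot 10^{6}$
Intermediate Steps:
$z{\left(D \right)} = 6$ ($z{\left(D \right)} = 9 - 3 = 6$)
$n = -30$ ($n = \left(-5\right) 6 = -30$)
$r{\left(F,H \right)} = -33$ ($r{\left(F,H \right)} = -3 - 30 = -33$)
$L{\left(T \right)} = - 9 T^{2} - \frac{9}{-5 + T}$ ($L{\left(T \right)} = - 9 \left(\frac{1}{T - 5} + T T\right) = - 9 \left(\frac{1}{-5 + T} + T^{2}\right) = - 9 \left(T^{2} + \frac{1}{-5 + T}\right) = - 9 T^{2} - \frac{9}{-5 + T}$)
$102 \left(L{\left(r{\left(2,-1 \right)} \right)} + f\right) = 102 \left(\frac{9 \left(-1 - \left(-33\right)^{3} + 5 \left(-33\right)^{2}\right)}{-5 - 33} - 91\right) = 102 \left(\frac{9 \left(-1 - -35937 + 5 \cdot 1089\right)}{-38} - 91\right) = 102 \left(9 \left(- \frac{1}{38}\right) \left(-1 + 35937 + 5445\right) - 91\right) = 102 \left(9 \left(- \frac{1}{38}\right) 41381 - 91\right) = 102 \left(- \frac{372429}{38} - 91\right) = 102 \left(- \frac{375887}{38}\right) = - \frac{19170237}{19}$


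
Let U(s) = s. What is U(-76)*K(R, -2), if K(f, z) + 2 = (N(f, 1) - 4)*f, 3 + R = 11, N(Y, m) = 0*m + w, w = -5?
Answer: 5624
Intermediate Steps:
N(Y, m) = -5 (N(Y, m) = 0*m - 5 = 0 - 5 = -5)
R = 8 (R = -3 + 11 = 8)
K(f, z) = -2 - 9*f (K(f, z) = -2 + (-5 - 4)*f = -2 - 9*f)
U(-76)*K(R, -2) = -76*(-2 - 9*8) = -76*(-2 - 72) = -76*(-74) = 5624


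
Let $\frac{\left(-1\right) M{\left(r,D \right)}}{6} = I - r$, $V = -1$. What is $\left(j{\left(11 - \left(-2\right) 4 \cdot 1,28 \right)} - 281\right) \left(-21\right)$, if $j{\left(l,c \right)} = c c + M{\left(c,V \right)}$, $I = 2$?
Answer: $-13839$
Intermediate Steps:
$M{\left(r,D \right)} = -12 + 6 r$ ($M{\left(r,D \right)} = - 6 \left(2 - r\right) = -12 + 6 r$)
$j{\left(l,c \right)} = -12 + c^{2} + 6 c$ ($j{\left(l,c \right)} = c c + \left(-12 + 6 c\right) = c^{2} + \left(-12 + 6 c\right) = -12 + c^{2} + 6 c$)
$\left(j{\left(11 - \left(-2\right) 4 \cdot 1,28 \right)} - 281\right) \left(-21\right) = \left(\left(-12 + 28^{2} + 6 \cdot 28\right) - 281\right) \left(-21\right) = \left(\left(-12 + 784 + 168\right) - 281\right) \left(-21\right) = \left(940 - 281\right) \left(-21\right) = 659 \left(-21\right) = -13839$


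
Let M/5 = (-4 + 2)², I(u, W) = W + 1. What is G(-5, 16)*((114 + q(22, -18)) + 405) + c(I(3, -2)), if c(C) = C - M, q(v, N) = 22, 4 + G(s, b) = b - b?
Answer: -2185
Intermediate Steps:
G(s, b) = -4 (G(s, b) = -4 + (b - b) = -4 + 0 = -4)
I(u, W) = 1 + W
M = 20 (M = 5*(-4 + 2)² = 5*(-2)² = 5*4 = 20)
c(C) = -20 + C (c(C) = C - 1*20 = C - 20 = -20 + C)
G(-5, 16)*((114 + q(22, -18)) + 405) + c(I(3, -2)) = -4*((114 + 22) + 405) + (-20 + (1 - 2)) = -4*(136 + 405) + (-20 - 1) = -4*541 - 21 = -2164 - 21 = -2185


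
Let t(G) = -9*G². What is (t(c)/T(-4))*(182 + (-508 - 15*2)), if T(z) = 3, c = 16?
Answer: 273408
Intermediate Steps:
(t(c)/T(-4))*(182 + (-508 - 15*2)) = (-9*16²/3)*(182 + (-508 - 15*2)) = (-9*256*(⅓))*(182 + (-508 - 30)) = (-2304*⅓)*(182 - 538) = -768*(-356) = 273408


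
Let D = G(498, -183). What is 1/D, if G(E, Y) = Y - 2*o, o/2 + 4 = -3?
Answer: -1/155 ≈ -0.0064516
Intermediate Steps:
o = -14 (o = -8 + 2*(-3) = -8 - 6 = -14)
G(E, Y) = 28 + Y (G(E, Y) = Y - 2*(-14) = Y + 28 = 28 + Y)
D = -155 (D = 28 - 183 = -155)
1/D = 1/(-155) = -1/155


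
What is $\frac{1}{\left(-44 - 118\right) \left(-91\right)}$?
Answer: $\frac{1}{14742} \approx 6.7833 \cdot 10^{-5}$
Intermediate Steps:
$\frac{1}{\left(-44 - 118\right) \left(-91\right)} = \frac{1}{\left(-162\right) \left(-91\right)} = \frac{1}{14742}$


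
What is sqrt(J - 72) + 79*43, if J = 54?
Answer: 3397 + 3*I*sqrt(2) ≈ 3397.0 + 4.2426*I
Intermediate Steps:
sqrt(J - 72) + 79*43 = sqrt(54 - 72) + 79*43 = sqrt(-18) + 3397 = 3*I*sqrt(2) + 3397 = 3397 + 3*I*sqrt(2)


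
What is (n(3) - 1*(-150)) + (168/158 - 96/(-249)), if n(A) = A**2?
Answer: 1052063/6557 ≈ 160.45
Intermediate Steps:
(n(3) - 1*(-150)) + (168/158 - 96/(-249)) = (3**2 - 1*(-150)) + (168/158 - 96/(-249)) = (9 + 150) + (168*(1/158) - 96*(-1/249)) = 159 + (84/79 + 32/83) = 159 + 9500/6557 = 1052063/6557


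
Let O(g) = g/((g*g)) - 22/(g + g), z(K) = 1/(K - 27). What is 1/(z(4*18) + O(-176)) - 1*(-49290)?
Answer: 15431730/313 ≈ 49303.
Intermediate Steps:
z(K) = 1/(-27 + K)
O(g) = -10/g (O(g) = g/(g²) - 22*1/(2*g) = g/g² - 11/g = 1/g - 11/g = -10/g)
1/(z(4*18) + O(-176)) - 1*(-49290) = 1/(1/(-27 + 4*18) - 10/(-176)) - 1*(-49290) = 1/(1/(-27 + 72) - 10*(-1/176)) + 49290 = 1/(1/45 + 5/88) + 49290 = 1/(313/3960) + 49290 = 3960/313 + 49290 = 15431730/313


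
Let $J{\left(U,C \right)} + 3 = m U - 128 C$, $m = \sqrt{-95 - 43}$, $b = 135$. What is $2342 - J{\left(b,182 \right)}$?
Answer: $25641 - 135 i \sqrt{138} \approx 25641.0 - 1585.9 i$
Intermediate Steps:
$m = i \sqrt{138}$ ($m = \sqrt{-138} = i \sqrt{138} \approx 11.747 i$)
$J{\left(U,C \right)} = -3 - 128 C + i U \sqrt{138}$ ($J{\left(U,C \right)} = -3 - \left(128 C - i \sqrt{138} U\right) = -3 - \left(128 C - i U \sqrt{138}\right) = -3 - 128 C + i U \sqrt{138}$)
$2342 - J{\left(b,182 \right)} = 2342 - \left(-3 - 23296 + i 135 \sqrt{138}\right) = 2342 - \left(-3 - 23296 + 135 i \sqrt{138}\right) = 2342 - \left(-23299 + 135 i \sqrt{138}\right) = 2342 + \left(23299 - 135 i \sqrt{138}\right) = 25641 - 135 i \sqrt{138}$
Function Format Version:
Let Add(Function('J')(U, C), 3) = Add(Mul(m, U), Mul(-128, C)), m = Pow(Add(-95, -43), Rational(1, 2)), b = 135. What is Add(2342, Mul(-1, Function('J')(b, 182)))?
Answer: Add(25641, Mul(-135, I, Pow(138, Rational(1, 2)))) ≈ Add(25641., Mul(-1585.9, I))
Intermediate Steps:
m = Mul(I, Pow(138, Rational(1, 2))) (m = Pow(-138, Rational(1, 2)) = Mul(I, Pow(138, Rational(1, 2))) ≈ Mul(11.747, I))
Function('J')(U, C) = Add(-3, Mul(-128, C), Mul(I, U, Pow(138, Rational(1, 2)))) (Function('J')(U, C) = Add(-3, Add(Mul(Mul(I, Pow(138, Rational(1, 2))), U), Mul(-128, C))) = Add(-3, Add(Mul(I, U, Pow(138, Rational(1, 2))), Mul(-128, C))) = Add(-3, Add(Mul(-128, C), Mul(I, U, Pow(138, Rational(1, 2))))) = Add(-3, Mul(-128, C), Mul(I, U, Pow(138, Rational(1, 2)))))
Add(2342, Mul(-1, Function('J')(b, 182))) = Add(2342, Mul(-1, Add(-3, Mul(-128, 182), Mul(I, 135, Pow(138, Rational(1, 2)))))) = Add(2342, Mul(-1, Add(-3, -23296, Mul(135, I, Pow(138, Rational(1, 2)))))) = Add(2342, Mul(-1, Add(-23299, Mul(135, I, Pow(138, Rational(1, 2)))))) = Add(2342, Add(23299, Mul(-135, I, Pow(138, Rational(1, 2))))) = Add(25641, Mul(-135, I, Pow(138, Rational(1, 2))))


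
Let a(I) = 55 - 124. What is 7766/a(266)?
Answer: -7766/69 ≈ -112.55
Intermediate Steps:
a(I) = -69
7766/a(266) = 7766/(-69) = 7766*(-1/69) = -7766/69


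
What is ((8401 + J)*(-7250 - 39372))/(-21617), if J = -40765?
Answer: -1508874408/21617 ≈ -69800.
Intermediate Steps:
((8401 + J)*(-7250 - 39372))/(-21617) = ((8401 - 40765)*(-7250 - 39372))/(-21617) = -32364*(-46622)*(-1/21617) = 1508874408*(-1/21617) = -1508874408/21617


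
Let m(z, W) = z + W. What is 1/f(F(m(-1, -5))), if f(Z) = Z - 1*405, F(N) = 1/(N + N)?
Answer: -12/4861 ≈ -0.0024686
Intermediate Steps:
m(z, W) = W + z
F(N) = 1/(2*N)
f(Z) = -405 + Z (f(Z) = Z - 405 = -405 + Z)
1/f(F(m(-1, -5))) = 1/(-405 + 1/(2*(-5 - 1))) = 1/(-405 + (1/2)/(-6)) = 1/(-405 + (1/2)*(-1/6)) = 1/(-405 - 1/12) = 1/(-4861/12) = -12/4861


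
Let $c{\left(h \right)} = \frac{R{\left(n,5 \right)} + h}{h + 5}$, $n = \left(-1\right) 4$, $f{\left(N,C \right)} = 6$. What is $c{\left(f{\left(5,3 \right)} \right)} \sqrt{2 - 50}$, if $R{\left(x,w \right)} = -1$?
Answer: $\frac{20 i \sqrt{3}}{11} \approx 3.1492 i$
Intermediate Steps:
$n = -4$
$c{\left(h \right)} = \frac{-1 + h}{5 + h}$ ($c{\left(h \right)} = \frac{-1 + h}{h + 5} = \frac{-1 + h}{5 + h}$)
$c{\left(f{\left(5,3 \right)} \right)} \sqrt{2 - 50} = \frac{-1 + 6}{5 + 6} \sqrt{2 - 50} = \frac{1}{11} \cdot 5 \sqrt{-48} = \frac{1}{11} \cdot 5 \cdot 4 i \sqrt{3} = \frac{5 \cdot 4 i \sqrt{3}}{11} = \frac{20 i \sqrt{3}}{11}$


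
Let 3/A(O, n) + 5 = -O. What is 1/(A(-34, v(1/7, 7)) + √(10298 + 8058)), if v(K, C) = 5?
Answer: -87/15437387 + 1682*√4589/15437387 ≈ 0.0073753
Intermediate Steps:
A(O, n) = 3/(-5 - O)
1/(A(-34, v(1/7, 7)) + √(10298 + 8058)) = 1/(-3/(5 - 34) + √(10298 + 8058)) = 1/(-3/(-29) + √18356) = 1/(-3*(-1/29) + 2*√4589) = 1/(3/29 + 2*√4589)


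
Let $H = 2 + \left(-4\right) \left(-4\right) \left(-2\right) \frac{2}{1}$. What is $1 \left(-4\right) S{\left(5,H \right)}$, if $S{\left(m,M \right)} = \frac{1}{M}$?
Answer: $\frac{2}{31} \approx 0.064516$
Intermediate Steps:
$H = -62$ ($H = 2 + 16 \left(-2\right) 2 \cdot 1 = 2 - 64 = -62$)
$1 \left(-4\right) S{\left(5,H \right)} = \frac{1 \left(-4\right)}{-62} = \left(-4\right) \left(- \frac{1}{62}\right) = \frac{2}{31}$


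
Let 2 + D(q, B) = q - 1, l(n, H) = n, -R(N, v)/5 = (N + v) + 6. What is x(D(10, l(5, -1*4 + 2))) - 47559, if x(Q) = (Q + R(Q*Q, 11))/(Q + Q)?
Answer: -666149/14 ≈ -47582.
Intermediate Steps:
R(N, v) = -30 - 5*N - 5*v (R(N, v) = -5*((N + v) + 6) = -5*(6 + N + v) = -30 - 5*N - 5*v)
D(q, B) = -3 + q (D(q, B) = -2 + (q - 1) = -2 + (-1 + q) = -3 + q)
x(Q) = (-85 + Q - 5*Q²)/(2*Q) (x(Q) = (Q + (-30 - 5*Q*Q - 5*11))/(Q + Q) = (Q + (-30 - 5*Q² - 55))/((2*Q)) = (Q + (-85 - 5*Q²))*(1/(2*Q)) = (-85 + Q - 5*Q²)*(1/(2*Q)) = (-85 + Q - 5*Q²)/(2*Q))
x(D(10, l(5, -1*4 + 2))) - 47559 = (-85 + (-3 + 10) - 5*(-3 + 10)²)/(2*(-3 + 10)) - 47559 = (½)*(-85 + 7 - 5*7²)/7 - 47559 = (½)*(⅐)*(-85 + 7 - 5*49) - 47559 = (½)*(⅐)*(-85 + 7 - 245) - 47559 = (½)*(⅐)*(-323) - 47559 = -323/14 - 47559 = -666149/14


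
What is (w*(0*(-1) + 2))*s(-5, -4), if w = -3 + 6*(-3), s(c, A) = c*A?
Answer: -840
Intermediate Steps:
s(c, A) = A*c
w = -21 (w = -3 - 18 = -21)
(w*(0*(-1) + 2))*s(-5, -4) = (-21*(0*(-1) + 2))*(-4*(-5)) = -21*(0 + 2)*20 = -21*2*20 = -42*20 = -840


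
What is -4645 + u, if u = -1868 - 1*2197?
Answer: -8710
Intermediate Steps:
u = -4065 (u = -1868 - 2197 = -4065)
-4645 + u = -4645 - 4065 = -8710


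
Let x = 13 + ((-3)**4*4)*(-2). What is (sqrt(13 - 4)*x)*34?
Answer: -64770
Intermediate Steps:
x = -635 (x = 13 + (81*4)*(-2) = 13 + 324*(-2) = 13 - 648 = -635)
(sqrt(13 - 4)*x)*34 = (sqrt(13 - 4)*(-635))*34 = (sqrt(9)*(-635))*34 = (3*(-635))*34 = -1905*34 = -64770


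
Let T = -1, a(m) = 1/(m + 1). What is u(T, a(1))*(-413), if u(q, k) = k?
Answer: -413/2 ≈ -206.50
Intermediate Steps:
a(m) = 1/(1 + m)
u(T, a(1))*(-413) = -413/(1 + 1) = -413/2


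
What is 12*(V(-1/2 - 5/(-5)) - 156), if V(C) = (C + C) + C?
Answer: -1854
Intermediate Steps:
V(C) = 3*C (V(C) = 2*C + C = 3*C)
12*(V(-1/2 - 5/(-5)) - 156) = 12*(3*(-1/2 - 5/(-5)) - 156) = 12*(3*(-1*1/2 - 5*(-1/5)) - 156) = 12*(3*(-1/2 + 1) - 156) = 12*(3*(1/2) - 156) = 12*(3/2 - 156) = 12*(-309/2) = -1854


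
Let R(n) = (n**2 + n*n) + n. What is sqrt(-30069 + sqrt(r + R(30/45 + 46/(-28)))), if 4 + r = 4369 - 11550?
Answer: sqrt(-13260429 + 105*I*sqrt(126727))/21 ≈ 0.2444 + 173.4*I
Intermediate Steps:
r = -7185 (r = -4 + (4369 - 11550) = -4 - 7181 = -7185)
R(n) = n + 2*n**2 (R(n) = (n**2 + n**2) + n = 2*n**2 + n = n + 2*n**2)
sqrt(-30069 + sqrt(r + R(30/45 + 46/(-28)))) = sqrt(-30069 + sqrt(-7185 + (30/45 + 46/(-28))*(1 + 2*(30/45 + 46/(-28))))) = sqrt(-30069 + sqrt(-7185 + (30*(1/45) + 46*(-1/28))*(1 + 2*(30*(1/45) + 46*(-1/28))))) = sqrt(-30069 + sqrt(-7185 + (2/3 - 23/14)*(1 + 2*(2/3 - 23/14)))) = sqrt(-30069 + sqrt(-7185 - 41*(1 + 2*(-41/42))/42)) = sqrt(-30069 + sqrt(-7185 - 41*(1 - 41/21)/42)) = sqrt(-30069 + sqrt(-7185 - 41/42*(-20/21))) = sqrt(-30069 + sqrt(-7185 + 410/441)) = sqrt(-30069 + sqrt(-3168175/441)) = sqrt(-30069 + 5*I*sqrt(126727)/21)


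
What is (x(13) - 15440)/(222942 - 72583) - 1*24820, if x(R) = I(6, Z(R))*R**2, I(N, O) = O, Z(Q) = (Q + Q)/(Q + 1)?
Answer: -26123478543/1052513 ≈ -24820.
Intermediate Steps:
Z(Q) = 2*Q/(1 + Q) (Z(Q) = (2*Q)/(1 + Q) = 2*Q/(1 + Q))
x(R) = 2*R**3/(1 + R) (x(R) = (2*R/(1 + R))*R**2 = 2*R**3/(1 + R))
(x(13) - 15440)/(222942 - 72583) - 1*24820 = (2*13**3/(1 + 13) - 15440)/(222942 - 72583) - 1*24820 = (2*2197/14 - 15440)/150359 - 24820 = (2*2197*(1/14) - 15440)*(1/150359) - 24820 = (2197/7 - 15440)*(1/150359) - 24820 = -105883/7*1/150359 - 24820 = -105883/1052513 - 24820 = -26123478543/1052513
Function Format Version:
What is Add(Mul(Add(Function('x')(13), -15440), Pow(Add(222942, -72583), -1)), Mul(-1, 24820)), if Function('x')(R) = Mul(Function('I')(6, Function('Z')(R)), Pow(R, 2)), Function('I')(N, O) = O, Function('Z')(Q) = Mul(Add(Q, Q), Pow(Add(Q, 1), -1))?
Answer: Rational(-26123478543, 1052513) ≈ -24820.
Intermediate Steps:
Function('Z')(Q) = Mul(2, Q, Pow(Add(1, Q), -1)) (Function('Z')(Q) = Mul(Mul(2, Q), Pow(Add(1, Q), -1)) = Mul(2, Q, Pow(Add(1, Q), -1)))
Function('x')(R) = Mul(2, Pow(R, 3), Pow(Add(1, R), -1)) (Function('x')(R) = Mul(Mul(2, R, Pow(Add(1, R), -1)), Pow(R, 2)) = Mul(2, Pow(R, 3), Pow(Add(1, R), -1)))
Add(Mul(Add(Function('x')(13), -15440), Pow(Add(222942, -72583), -1)), Mul(-1, 24820)) = Add(Mul(Add(Mul(2, Pow(13, 3), Pow(Add(1, 13), -1)), -15440), Pow(Add(222942, -72583), -1)), Mul(-1, 24820)) = Add(Mul(Add(Mul(2, 2197, Pow(14, -1)), -15440), Pow(150359, -1)), -24820) = Add(Mul(Add(Mul(2, 2197, Rational(1, 14)), -15440), Rational(1, 150359)), -24820) = Add(Mul(Add(Rational(2197, 7), -15440), Rational(1, 150359)), -24820) = Add(Mul(Rational(-105883, 7), Rational(1, 150359)), -24820) = Add(Rational(-105883, 1052513), -24820) = Rational(-26123478543, 1052513)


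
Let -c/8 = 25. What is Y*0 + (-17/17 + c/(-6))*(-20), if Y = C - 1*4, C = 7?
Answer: -1940/3 ≈ -646.67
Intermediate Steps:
c = -200 (c = -8*25 = -200)
Y = 3 (Y = 7 - 1*4 = 7 - 4 = 3)
Y*0 + (-17/17 + c/(-6))*(-20) = 3*0 + (-17/17 - 200/(-6))*(-20) = 0 + (-17*1/17 - 200*(-1/6))*(-20) = 0 + (-1 + 100/3)*(-20) = 0 + (97/3)*(-20) = 0 - 1940/3 = -1940/3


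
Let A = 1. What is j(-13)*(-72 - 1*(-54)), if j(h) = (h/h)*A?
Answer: -18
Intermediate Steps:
j(h) = 1 (j(h) = (h/h)*1 = 1*1 = 1)
j(-13)*(-72 - 1*(-54)) = 1*(-72 - 1*(-54)) = 1*(-72 + 54) = 1*(-18) = -18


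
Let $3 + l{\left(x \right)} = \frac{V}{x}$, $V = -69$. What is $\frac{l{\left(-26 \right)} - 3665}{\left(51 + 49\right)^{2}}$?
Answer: $- \frac{95299}{260000} \approx -0.36653$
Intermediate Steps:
$l{\left(x \right)} = -3 - \frac{69}{x}$
$\frac{l{\left(-26 \right)} - 3665}{\left(51 + 49\right)^{2}} = \frac{\left(-3 - \frac{69}{-26}\right) - 3665}{\left(51 + 49\right)^{2}} = \frac{\left(-3 - - \frac{69}{26}\right) - 3665}{100^{2}} = \frac{\left(-3 + \frac{69}{26}\right) - 3665}{10000} = \left(- \frac{9}{26} - 3665\right) \frac{1}{10000} = \left(- \frac{95299}{26}\right) \frac{1}{10000} = - \frac{95299}{260000}$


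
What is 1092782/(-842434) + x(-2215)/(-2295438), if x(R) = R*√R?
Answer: -546391/421217 + 2215*I*√2215/2295438 ≈ -1.2972 + 0.045415*I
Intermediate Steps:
x(R) = R^(3/2)
1092782/(-842434) + x(-2215)/(-2295438) = 1092782/(-842434) + (-2215)^(3/2)/(-2295438) = 1092782*(-1/842434) - 2215*I*√2215*(-1/2295438) = -546391/421217 + 2215*I*√2215/2295438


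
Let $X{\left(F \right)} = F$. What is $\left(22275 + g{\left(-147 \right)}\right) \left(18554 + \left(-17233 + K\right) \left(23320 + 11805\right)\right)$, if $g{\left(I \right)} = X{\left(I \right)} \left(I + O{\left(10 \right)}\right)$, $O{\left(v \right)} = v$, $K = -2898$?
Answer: $-29990210769894$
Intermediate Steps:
$g{\left(I \right)} = I \left(10 + I\right)$ ($g{\left(I \right)} = I \left(I + 10\right) = I \left(10 + I\right)$)
$\left(22275 + g{\left(-147 \right)}\right) \left(18554 + \left(-17233 + K\right) \left(23320 + 11805\right)\right) = \left(22275 - 147 \left(10 - 147\right)\right) \left(18554 + \left(-17233 - 2898\right) \left(23320 + 11805\right)\right) = \left(22275 - -20139\right) \left(18554 - 707101375\right) = \left(22275 + 20139\right) \left(18554 - 707101375\right) = 42414 \left(-707082821\right) = -29990210769894$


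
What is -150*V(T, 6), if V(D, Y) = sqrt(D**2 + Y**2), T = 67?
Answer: -750*sqrt(181) ≈ -10090.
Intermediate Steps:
-150*V(T, 6) = -150*sqrt(67**2 + 6**2) = -150*sqrt(4489 + 36) = -750*sqrt(181)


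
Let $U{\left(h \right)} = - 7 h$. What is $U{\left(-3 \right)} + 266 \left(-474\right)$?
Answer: $-126063$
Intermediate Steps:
$U{\left(-3 \right)} + 266 \left(-474\right) = \left(-7\right) \left(-3\right) + 266 \left(-474\right) = 21 - 126084 = -126063$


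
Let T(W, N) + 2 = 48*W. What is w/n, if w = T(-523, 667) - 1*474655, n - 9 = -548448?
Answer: 166587/182813 ≈ 0.91124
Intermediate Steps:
n = -548439 (n = 9 - 548448 = -548439)
T(W, N) = -2 + 48*W
w = -499761 (w = (-2 + 48*(-523)) - 1*474655 = (-2 - 25104) - 474655 = -25106 - 474655 = -499761)
w/n = -499761/(-548439) = -499761*(-1/548439) = 166587/182813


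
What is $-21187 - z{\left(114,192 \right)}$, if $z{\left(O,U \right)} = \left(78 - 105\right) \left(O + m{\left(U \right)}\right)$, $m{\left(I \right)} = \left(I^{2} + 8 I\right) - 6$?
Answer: $1018529$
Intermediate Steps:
$m{\left(I \right)} = -6 + I^{2} + 8 I$
$z{\left(O,U \right)} = 162 - 216 U - 27 O - 27 U^{2}$ ($z{\left(O,U \right)} = \left(78 - 105\right) \left(O + \left(-6 + U^{2} + 8 U\right)\right) = - 27 \left(-6 + O + U^{2} + 8 U\right) = 162 - 216 U - 27 O - 27 U^{2}$)
$-21187 - z{\left(114,192 \right)} = -21187 - \left(162 - 41472 - 3078 - 27 \cdot 192^{2}\right) = -21187 - \left(162 - 41472 - 3078 - 995328\right) = -21187 - -1039716 = -21187 + 1039716 = 1018529$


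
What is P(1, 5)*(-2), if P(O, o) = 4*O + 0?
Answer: -8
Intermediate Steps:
P(O, o) = 4*O
P(1, 5)*(-2) = (4*1)*(-2) = 4*(-2) = -8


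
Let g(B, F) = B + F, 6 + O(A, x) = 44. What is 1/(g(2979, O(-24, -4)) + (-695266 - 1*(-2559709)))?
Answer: 1/1867460 ≈ 5.3549e-7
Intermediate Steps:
O(A, x) = 38 (O(A, x) = -6 + 44 = 38)
1/(g(2979, O(-24, -4)) + (-695266 - 1*(-2559709))) = 1/((2979 + 38) + (-695266 - 1*(-2559709))) = 1/(3017 + (-695266 + 2559709)) = 1/(3017 + 1864443) = 1/1867460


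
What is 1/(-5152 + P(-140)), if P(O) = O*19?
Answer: -1/7812 ≈ -0.00012801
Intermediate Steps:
P(O) = 19*O
1/(-5152 + P(-140)) = 1/(-5152 + 19*(-140)) = 1/(-5152 - 2660) = 1/(-7812) = -1/7812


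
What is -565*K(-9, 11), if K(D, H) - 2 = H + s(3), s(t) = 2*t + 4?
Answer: -12995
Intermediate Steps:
s(t) = 4 + 2*t
K(D, H) = 12 + H (K(D, H) = 2 + (H + (4 + 2*3)) = 2 + (H + (4 + 6)) = 2 + (H + 10) = 2 + (10 + H) = 12 + H)
-565*K(-9, 11) = -565*(12 + 11) = -565*23 = -12995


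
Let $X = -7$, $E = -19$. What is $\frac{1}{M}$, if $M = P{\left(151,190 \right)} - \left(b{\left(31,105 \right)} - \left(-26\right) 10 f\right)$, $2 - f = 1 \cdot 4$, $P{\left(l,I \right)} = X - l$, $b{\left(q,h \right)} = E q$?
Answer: $\frac{1}{951} \approx 0.0010515$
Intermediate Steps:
$b{\left(q,h \right)} = - 19 q$
$P{\left(l,I \right)} = -7 - l$
$f = -2$ ($f = 2 - 1 \cdot 4 = 2 - 4 = -2$)
$M = 951$ ($M = \left(-7 - 151\right) - \left(\left(-19\right) 31 - \left(-26\right) 10 \left(-2\right)\right) = \left(-7 - 151\right) - \left(-589 - \left(-260\right) \left(-2\right)\right) = -158 - \left(-589 - 520\right) = -158 - -1109 = -158 + 1109 = 951$)
$\frac{1}{M} = \frac{1}{951}$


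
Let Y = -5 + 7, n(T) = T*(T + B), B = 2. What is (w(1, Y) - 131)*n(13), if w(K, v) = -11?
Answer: -27690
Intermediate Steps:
n(T) = T*(2 + T) (n(T) = T*(T + 2) = T*(2 + T))
Y = 2
(w(1, Y) - 131)*n(13) = (-11 - 131)*(13*(2 + 13)) = -1846*15 = -142*195 = -27690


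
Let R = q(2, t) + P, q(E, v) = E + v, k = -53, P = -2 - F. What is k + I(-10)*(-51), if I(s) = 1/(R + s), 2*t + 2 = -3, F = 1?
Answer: -443/9 ≈ -49.222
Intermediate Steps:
P = -3 (P = -2 - 1*1 = -2 - 1 = -3)
t = -5/2 (t = -1 + (½)*(-3) = -1 - 3/2 = -5/2 ≈ -2.5000)
R = -7/2 (R = (2 - 5/2) - 3 = -½ - 3 = -7/2 ≈ -3.5000)
I(s) = 1/(-7/2 + s)
k + I(-10)*(-51) = -53 + (2/(-7 + 2*(-10)))*(-51) = -53 + (2/(-7 - 20))*(-51) = -53 + (2/(-27))*(-51) = -53 + (2*(-1/27))*(-51) = -53 - 2/27*(-51) = -53 + 34/9 = -443/9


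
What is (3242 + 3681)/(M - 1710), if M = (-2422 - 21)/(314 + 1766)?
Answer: -14399840/3559243 ≈ -4.0458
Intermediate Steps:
M = -2443/2080 ≈ -1.1745
(3242 + 3681)/(M - 1710) = (3242 + 3681)/(-2443/2080 - 1710) = 6923/(-3559243/2080) = 6923*(-2080/3559243) = -14399840/3559243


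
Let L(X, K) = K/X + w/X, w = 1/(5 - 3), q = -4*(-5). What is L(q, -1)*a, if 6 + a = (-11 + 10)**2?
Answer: 1/8 ≈ 0.12500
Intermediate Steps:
q = 20
w = 1/2 ≈ 0.50000
L(X, K) = 1/(2*X) + K/X (L(X, K) = K/X + 1/(2*X) = 1/(2*X) + K/X)
a = -5 (a = -6 + (-11 + 10)**2 = -6 + (-1)**2 = -6 + 1 = -5)
L(q, -1)*a = ((1/2 - 1)/20)*(-5) = ((1/20)*(-1/2))*(-5) = -1/40*(-5) = 1/8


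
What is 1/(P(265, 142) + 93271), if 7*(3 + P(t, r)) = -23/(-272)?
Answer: 1904/177582295 ≈ 1.0722e-5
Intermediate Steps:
P(t, r) = -5689/1904 (P(t, r) = -3 + (-23/(-272))/7 = -3 + (-23*(-1/272))/7 = -3 + (1/7)*(23/272) = -3 + 23/1904 = -5689/1904)
1/(P(265, 142) + 93271) = 1/(-5689/1904 + 93271) = 1/(177582295/1904) = 1904/177582295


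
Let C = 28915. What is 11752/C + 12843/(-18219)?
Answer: -52415219/175600795 ≈ -0.29849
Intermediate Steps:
11752/C + 12843/(-18219) = 11752/28915 + 12843/(-18219) = 11752*(1/28915) + 12843*(-1/18219) = 11752/28915 - 4281/6073 = -52415219/175600795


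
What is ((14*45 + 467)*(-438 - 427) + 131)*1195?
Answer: -1133784930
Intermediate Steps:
((14*45 + 467)*(-438 - 427) + 131)*1195 = ((630 + 467)*(-865) + 131)*1195 = (1097*(-865) + 131)*1195 = (-948905 + 131)*1195 = -948774*1195 = -1133784930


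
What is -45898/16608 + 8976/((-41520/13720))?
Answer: -24653093/8304 ≈ -2968.8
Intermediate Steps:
-45898/16608 + 8976/((-41520/13720)) = -45898*1/16608 + 8976/((-41520*1/13720)) = -22949/8304 + 8976/(-1038/343) = -22949/8304 + 8976*(-343/1038) = -22949/8304 - 513128/173 = -24653093/8304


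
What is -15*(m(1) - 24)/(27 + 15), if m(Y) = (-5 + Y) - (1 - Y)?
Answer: 10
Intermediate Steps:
m(Y) = -6 + 2*Y (m(Y) = (-5 + Y) + (-1 + Y) = -6 + 2*Y)
-15*(m(1) - 24)/(27 + 15) = -15*((-6 + 2*1) - 24)/(27 + 15) = -15*((-6 + 2) - 24)/42 = -15*(-4 - 24)/42 = -(-420)/42 = -15*(-2/3) = 10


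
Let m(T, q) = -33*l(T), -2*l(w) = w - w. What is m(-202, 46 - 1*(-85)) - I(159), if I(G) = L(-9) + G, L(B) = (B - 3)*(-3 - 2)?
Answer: -219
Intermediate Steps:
l(w) = 0 (l(w) = -(w - w)/2 = -½*0 = 0)
L(B) = 15 - 5*B (L(B) = (-3 + B)*(-5) = 15 - 5*B)
I(G) = 60 + G (I(G) = (15 - 5*(-9)) + G = (15 + 45) + G = 60 + G)
m(T, q) = 0 (m(T, q) = -33*0 = 0)
m(-202, 46 - 1*(-85)) - I(159) = 0 - (60 + 159) = 0 - 1*219 = 0 - 219 = -219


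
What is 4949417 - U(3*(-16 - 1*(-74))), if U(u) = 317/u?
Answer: 861198241/174 ≈ 4.9494e+6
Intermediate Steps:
4949417 - U(3*(-16 - 1*(-74))) = 4949417 - 317/(3*(-16 - 1*(-74))) = 4949417 - 317/(3*(-16 + 74)) = 4949417 - 317/(3*58) = 4949417 - 317/174 = 861198241/174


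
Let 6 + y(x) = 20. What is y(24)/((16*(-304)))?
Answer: -7/2432 ≈ -0.0028783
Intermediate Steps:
y(x) = 14 (y(x) = -6 + 20 = 14)
y(24)/((16*(-304))) = 14/((16*(-304))) = 14/(-4864) = 14*(-1/4864) = -7/2432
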